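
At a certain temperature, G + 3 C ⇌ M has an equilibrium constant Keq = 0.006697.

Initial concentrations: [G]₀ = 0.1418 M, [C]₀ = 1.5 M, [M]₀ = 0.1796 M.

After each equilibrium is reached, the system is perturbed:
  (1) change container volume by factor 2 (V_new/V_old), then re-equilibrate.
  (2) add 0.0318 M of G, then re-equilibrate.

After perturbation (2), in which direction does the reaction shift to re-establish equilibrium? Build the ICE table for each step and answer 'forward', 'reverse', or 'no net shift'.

Direction: forward

Q₀ = 0.3753 vs Keq = 0.006697 ⇒ Q>K, reverse
Step 1:
                  G         C         M
  init       0.1418       1.5    0.1796
  Δ          0.1635    0.4904   -0.1635
  eq         0.3053      1.99   0.01612
  solve Keq expr → x = -0.1635; check Q = 0.006697
Then change container volume by factor 2 (V_new/V_old).
Step 2:
                  G         C         M
  init       0.1526    0.9952  0.008061
  Δ         0.00694   0.02082  -0.00694
  eq         0.1596     1.016  0.001121
  solve Keq expr → x = -0.00694; check Q = 0.006697
Then add 0.0318 M of G.
Step 3:
                  G         C         M
  init       0.1914     1.016  0.001121
  Δ       -2.1923e-04 -6.5769e-04 2.1923e-04
  eq         0.1912     1.015   0.00134
  solve Keq expr → x = 2.1923e-04; check Q = 0.006697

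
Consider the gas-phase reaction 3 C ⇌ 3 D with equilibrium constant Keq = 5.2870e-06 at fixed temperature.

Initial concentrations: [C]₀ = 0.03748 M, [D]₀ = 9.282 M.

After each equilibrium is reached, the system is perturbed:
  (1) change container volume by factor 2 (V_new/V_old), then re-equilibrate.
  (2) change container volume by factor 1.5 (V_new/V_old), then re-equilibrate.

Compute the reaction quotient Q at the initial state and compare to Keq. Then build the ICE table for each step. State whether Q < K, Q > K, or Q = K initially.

Q₀ = 1.5189e+07; Q > K (proceeds reverse)

Q₀ = 1.5189e+07 vs Keq = 5.2870e-06 ⇒ Q>K, reverse
Step 1:
                    C           D
  init        0.03748       9.282
  Δ             9.122      -9.122
  eq             9.16      0.1596
  solve Keq expr → x = -3.041; check Q = 5.2870e-06
Then change container volume by factor 2 (V_new/V_old).
Step 2:
                    C           D
  init           4.58     0.07979
  Δ                 0           0
  eq             4.58     0.07979
  solve Keq expr → x = 0; check Q = 5.2870e-06
Then change container volume by factor 1.5 (V_new/V_old).
Step 3:
                    C           D
  init          3.053     0.05319
  Δ                 0           0
  eq            3.053     0.05319
  solve Keq expr → x = 0; check Q = 5.2870e-06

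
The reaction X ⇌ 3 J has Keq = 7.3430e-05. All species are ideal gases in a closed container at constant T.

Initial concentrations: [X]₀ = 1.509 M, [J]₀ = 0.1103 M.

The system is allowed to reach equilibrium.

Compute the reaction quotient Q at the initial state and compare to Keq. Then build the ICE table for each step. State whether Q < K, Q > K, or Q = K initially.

Q₀ = 8.8928e-04 vs Keq = 7.3430e-05 ⇒ Q>K, reverse
Step 1:
                  X         J
  Initial     1.509    0.1103
  Change    0.02068  -0.06205
  Equil        1.53   0.04825
  solve Keq expr → x = -0.02068; check Q = 7.3430e-05

Q₀ = 8.8928e-04; Q > K (proceeds reverse)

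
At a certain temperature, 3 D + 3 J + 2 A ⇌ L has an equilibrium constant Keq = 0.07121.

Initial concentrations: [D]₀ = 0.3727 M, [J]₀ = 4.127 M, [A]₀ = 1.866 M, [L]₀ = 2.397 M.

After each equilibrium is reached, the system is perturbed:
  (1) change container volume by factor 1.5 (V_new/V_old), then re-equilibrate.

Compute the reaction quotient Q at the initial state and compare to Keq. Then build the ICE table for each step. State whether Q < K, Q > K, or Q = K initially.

Q₀ = 0.1892; Q > K (proceeds reverse)

Q₀ = 0.1892 vs Keq = 0.07121 ⇒ Q>K, reverse
Step 1:
                   D          J          A          L
  I           0.3727      4.127      1.866      2.397
  C           0.1139     0.1139     0.0759   -0.03795
  E           0.4866      4.241      1.942      2.359
  solve Keq expr → x = -0.03795; check Q = 0.07121
Then change container volume by factor 1.5 (V_new/V_old).
Step 2:
                   D          J          A          L
  I           0.3244      2.827      1.295      1.573
  C           0.3323     0.3323     0.2215    -0.1108
  E           0.6567       3.16      1.516      1.462
  solve Keq expr → x = -0.1108; check Q = 0.07121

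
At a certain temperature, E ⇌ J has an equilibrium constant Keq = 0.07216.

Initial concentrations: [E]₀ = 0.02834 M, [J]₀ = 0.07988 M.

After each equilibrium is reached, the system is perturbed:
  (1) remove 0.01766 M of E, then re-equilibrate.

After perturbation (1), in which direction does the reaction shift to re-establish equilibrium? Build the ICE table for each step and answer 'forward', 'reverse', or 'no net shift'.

Q₀ = 2.819 vs Keq = 0.07216 ⇒ Q>K, reverse
Step 1:
                    E           J
  Initial     0.02834     0.07988
  Change       0.0726     -0.0726
  Equil        0.1009    0.007284
  solve Keq expr → x = -0.0726; check Q = 0.07216
Then remove 0.01766 M of E.
Step 2:
                    E           J
  Initial     0.08328    0.007284
  Change     0.001189   -0.001189
  Equil       0.08447    0.006095
  solve Keq expr → x = -0.001189; check Q = 0.07216

Direction: reverse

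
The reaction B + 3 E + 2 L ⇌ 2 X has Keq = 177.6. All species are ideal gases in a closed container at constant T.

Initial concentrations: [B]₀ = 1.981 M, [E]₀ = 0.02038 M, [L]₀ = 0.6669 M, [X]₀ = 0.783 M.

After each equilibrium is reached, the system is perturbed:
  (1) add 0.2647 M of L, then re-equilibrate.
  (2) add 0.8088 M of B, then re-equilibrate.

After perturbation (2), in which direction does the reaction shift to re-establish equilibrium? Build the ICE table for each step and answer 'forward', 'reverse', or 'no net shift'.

Q₀ = 8.2206e+04 vs Keq = 177.6 ⇒ Q>K, reverse
Step 1:
                    B           E           L           X
  Initial       1.981     0.02038      0.6669       0.783
  Change      0.03851      0.1155     0.07703    -0.07703
  Equil          2.02      0.1359      0.7439       0.706
  solve Keq expr → x = -0.03851; check Q = 177.6
Then add 0.2647 M of L.
Step 2:
                    B           E           L           X
  Initial        2.02      0.1359       1.009       0.706
  Change     -0.00739    -0.02217    -0.01478     0.01478
  Equil         2.012      0.1137      0.9938      0.7208
  solve Keq expr → x = 0.00739; check Q = 177.6
Then add 0.8088 M of B.
Step 3:
                    B           E           L           X
  Initial       2.821      0.1137      0.9938      0.7208
  Change     -0.00363    -0.01089   -0.007259    0.007259
  Equil         2.817      0.1029      0.9866       0.728
  solve Keq expr → x = 0.00363; check Q = 177.6

Direction: forward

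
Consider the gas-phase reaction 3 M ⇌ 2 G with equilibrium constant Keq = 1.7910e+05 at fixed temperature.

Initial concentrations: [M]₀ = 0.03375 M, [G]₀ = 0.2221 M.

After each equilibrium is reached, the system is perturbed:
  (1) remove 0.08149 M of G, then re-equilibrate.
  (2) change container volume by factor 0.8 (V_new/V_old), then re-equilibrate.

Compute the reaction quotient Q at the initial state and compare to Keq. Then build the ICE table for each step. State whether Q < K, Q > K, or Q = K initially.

Q₀ = 1283; Q < K (proceeds forward)

Q₀ = 1283 vs Keq = 1.7910e+05 ⇒ Q<K, forward
Step 1:
                  M         G
  I         0.03375    0.2221
  C         -0.0269   0.01793
  E        0.006852      0.24
  solve Keq expr → x = 0.008966; check Q = 1.7910e+05
Then remove 0.08149 M of G.
Step 2:
                  M         G
  I        0.006852    0.1585
  C       -0.001631  0.001088
  E         0.00522    0.1596
  solve Keq expr → x = 5.4382e-04; check Q = 1.7910e+05
Then change container volume by factor 0.8 (V_new/V_old).
Step 3:
                  M         G
  I        0.006526    0.1995
  C       -4.6154e-04 3.0770e-04
  E        0.006064    0.1998
  solve Keq expr → x = 1.5385e-04; check Q = 1.7910e+05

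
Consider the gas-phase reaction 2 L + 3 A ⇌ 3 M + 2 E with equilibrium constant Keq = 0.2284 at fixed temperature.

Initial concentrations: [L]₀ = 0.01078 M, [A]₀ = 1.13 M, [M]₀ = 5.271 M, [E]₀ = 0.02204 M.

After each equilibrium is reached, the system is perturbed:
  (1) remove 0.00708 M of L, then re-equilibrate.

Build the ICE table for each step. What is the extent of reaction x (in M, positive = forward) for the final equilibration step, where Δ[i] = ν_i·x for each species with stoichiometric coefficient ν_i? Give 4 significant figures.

Q₀ = 424.3 vs Keq = 0.2284 ⇒ Q>K, reverse
Step 1:
                  L         A         M         E
  Initial   0.01078      1.13     5.271   0.02204
  Change    0.02048   0.03072  -0.03072  -0.02048
  Equil     0.03126     1.161      5.24  0.001558
  solve Keq expr → x = -0.01024; check Q = 0.2284
Then remove 0.00708 M of L.
Step 2:
                  L         A         M         E
  Initial   0.02418     1.161      5.24  0.001558
  Change  3.3507e-04 5.0260e-04 -5.0260e-04 -3.3507e-04
  Equil     0.02452     1.161      5.24  0.001222
  solve Keq expr → x = -1.6753e-04; check Q = 0.2284

x = -1.6753e-04 M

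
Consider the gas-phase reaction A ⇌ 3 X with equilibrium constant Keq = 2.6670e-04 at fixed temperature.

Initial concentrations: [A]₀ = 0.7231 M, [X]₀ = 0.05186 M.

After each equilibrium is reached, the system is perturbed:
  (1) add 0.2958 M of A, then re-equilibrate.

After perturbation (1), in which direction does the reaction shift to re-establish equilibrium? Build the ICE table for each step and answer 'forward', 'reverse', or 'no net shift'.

Q₀ = 1.9289e-04 vs Keq = 2.6670e-04 ⇒ Q<K, forward
Step 1:
                    A           X
  init         0.7231     0.05186
  Δ         -0.001954    0.005863
  eq           0.7211     0.05772
  solve Keq expr → x = 0.001954; check Q = 2.6670e-04
Then add 0.2958 M of A.
Step 2:
                    A           X
  init          1.017     0.05772
  Δ         -0.002319    0.006958
  eq            1.015     0.06468
  solve Keq expr → x = 0.002319; check Q = 2.6670e-04

Direction: forward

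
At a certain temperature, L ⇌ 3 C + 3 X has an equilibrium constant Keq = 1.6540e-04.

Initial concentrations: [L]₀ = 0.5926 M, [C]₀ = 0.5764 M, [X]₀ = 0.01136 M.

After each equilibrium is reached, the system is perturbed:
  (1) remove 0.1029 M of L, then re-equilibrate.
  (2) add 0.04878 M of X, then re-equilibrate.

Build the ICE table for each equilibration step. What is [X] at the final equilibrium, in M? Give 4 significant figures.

[X]_eq = 0.07318 M

Q₀ = 4.7375e-07 vs Keq = 1.6540e-04 ⇒ Q<K, forward
Step 1:
                    L           C           X
  Initial      0.5926      0.5764     0.01136
  Change     -0.02008     0.06024     0.06024
  Equil        0.5725      0.6366      0.0716
  solve Keq expr → x = 0.02008; check Q = 1.6540e-04
Then remove 0.1029 M of L.
Step 2:
                    L           C           X
  Initial      0.4696      0.6366      0.0716
  Change     0.001359   -0.004078   -0.004078
  Equil         0.471      0.6326     0.06752
  solve Keq expr → x = -0.001359; check Q = 1.6540e-04
Then add 0.04878 M of X.
Step 3:
                    L           C           X
  Initial       0.471      0.6326      0.1163
  Change      0.01437    -0.04311    -0.04311
  Equil        0.4854      0.5894     0.07318
  solve Keq expr → x = -0.01437; check Q = 1.6540e-04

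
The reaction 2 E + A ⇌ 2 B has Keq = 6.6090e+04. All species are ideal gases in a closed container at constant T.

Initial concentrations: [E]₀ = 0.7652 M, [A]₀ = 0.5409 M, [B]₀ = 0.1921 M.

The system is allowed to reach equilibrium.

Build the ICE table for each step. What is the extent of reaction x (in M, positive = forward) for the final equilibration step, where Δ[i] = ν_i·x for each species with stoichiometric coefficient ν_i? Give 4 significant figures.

x = 0.378 M

Q₀ = 0.1165 vs Keq = 6.6090e+04 ⇒ Q<K, forward
Step 1:
                   E          A          B
  Initial     0.7652     0.5409     0.1921
  Change     -0.7561     -0.378     0.7561
  Equil     0.009139     0.1629     0.9482
  solve Keq expr → x = 0.378; check Q = 6.6090e+04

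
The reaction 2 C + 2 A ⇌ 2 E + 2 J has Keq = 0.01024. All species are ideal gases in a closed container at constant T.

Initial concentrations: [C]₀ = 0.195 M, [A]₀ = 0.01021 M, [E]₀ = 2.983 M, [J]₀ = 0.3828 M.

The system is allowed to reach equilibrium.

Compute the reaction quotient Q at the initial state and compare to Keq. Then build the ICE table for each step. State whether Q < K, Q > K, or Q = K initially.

Q₀ = 3.2895e+05; Q > K (proceeds reverse)

Q₀ = 3.2895e+05 vs Keq = 0.01024 ⇒ Q>K, reverse
Step 1:
                  C         A         E         J
  Initial     0.195   0.01021     2.983    0.3828
  Change     0.3743    0.3743   -0.3743   -0.3743
  Equil      0.5693    0.3845     2.609  0.008492
  solve Keq expr → x = -0.1872; check Q = 0.01024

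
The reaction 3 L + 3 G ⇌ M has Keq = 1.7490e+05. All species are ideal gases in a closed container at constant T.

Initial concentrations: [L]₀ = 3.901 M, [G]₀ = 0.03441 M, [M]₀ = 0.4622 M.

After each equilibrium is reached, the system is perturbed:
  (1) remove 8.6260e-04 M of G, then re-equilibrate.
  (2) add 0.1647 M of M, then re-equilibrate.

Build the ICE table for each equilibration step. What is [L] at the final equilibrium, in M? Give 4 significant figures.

[L]_eq = 3.871 M

Q₀ = 191.1 vs Keq = 1.7490e+05 ⇒ Q<K, forward
Step 1:
                   L          G          M
  I            3.901    0.03441     0.4622
  C         -0.03081   -0.03081    0.01027
  E             3.87   0.003599     0.4725
  solve Keq expr → x = 0.01027; check Q = 1.7490e+05
Then remove 8.6260e-04 M of G.
Step 2:
                   L          G          M
  I             3.87   0.002736     0.4725
  C       8.6107e-04 8.6107e-04 -2.8702e-04
  E            3.871   0.003597     0.4722
  solve Keq expr → x = -2.8702e-04; check Q = 1.7490e+05
Then add 0.1647 M of M.
Step 3:
                   L          G          M
  I            3.871   0.003597     0.6369
  C       3.7662e-04 3.7662e-04 -1.2554e-04
  E            3.871   0.003974     0.6368
  solve Keq expr → x = -1.2554e-04; check Q = 1.7490e+05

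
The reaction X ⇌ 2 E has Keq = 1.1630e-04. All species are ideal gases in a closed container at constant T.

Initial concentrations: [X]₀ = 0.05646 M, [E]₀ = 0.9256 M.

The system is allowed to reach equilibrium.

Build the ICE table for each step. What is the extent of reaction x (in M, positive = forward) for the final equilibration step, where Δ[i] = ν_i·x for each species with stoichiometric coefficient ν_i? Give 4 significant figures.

x = -0.4589 M

Q₀ = 15.17 vs Keq = 1.1630e-04 ⇒ Q>K, reverse
Step 1:
                   X          E
  init       0.05646     0.9256
  Δ           0.4589    -0.9179
  eq          0.5154   0.007742
  solve Keq expr → x = -0.4589; check Q = 1.1630e-04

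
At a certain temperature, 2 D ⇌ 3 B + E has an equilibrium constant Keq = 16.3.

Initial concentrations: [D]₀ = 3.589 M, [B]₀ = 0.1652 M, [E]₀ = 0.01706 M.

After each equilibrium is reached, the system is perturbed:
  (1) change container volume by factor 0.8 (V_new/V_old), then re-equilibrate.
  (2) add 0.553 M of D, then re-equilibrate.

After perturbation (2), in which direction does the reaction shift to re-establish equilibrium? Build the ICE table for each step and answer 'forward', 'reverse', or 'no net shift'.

Direction: forward

Q₀ = 5.9712e-06 vs Keq = 16.3 ⇒ Q<K, forward
Step 1:
                    D           B           E
  Initial       3.589      0.1652     0.01706
  Change       -2.077       3.115       1.038
  Equil         1.512       3.281       1.056
  solve Keq expr → x = 1.038; check Q = 16.3
Then change container volume by factor 0.8 (V_new/V_old).
Step 2:
                    D           B           E
  Initial        1.89       4.101       1.319
  Change       0.1758     -0.2637    -0.08791
  Equil         2.066       3.837       1.231
  solve Keq expr → x = -0.08791; check Q = 16.3
Then add 0.553 M of D.
Step 3:
                    D           B           E
  Initial       2.619       3.837       1.231
  Change      -0.2051      0.3076      0.1025
  Equil         2.414       4.145       1.334
  solve Keq expr → x = 0.1025; check Q = 16.3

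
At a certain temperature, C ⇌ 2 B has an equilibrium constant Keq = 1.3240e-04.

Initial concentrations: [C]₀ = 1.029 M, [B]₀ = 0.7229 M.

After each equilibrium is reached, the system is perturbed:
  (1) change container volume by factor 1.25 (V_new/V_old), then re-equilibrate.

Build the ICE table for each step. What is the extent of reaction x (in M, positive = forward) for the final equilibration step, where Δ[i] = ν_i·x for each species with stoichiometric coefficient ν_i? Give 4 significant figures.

x = 6.3730e-04 M

Q₀ = 0.5079 vs Keq = 1.3240e-04 ⇒ Q>K, reverse
Step 1:
                    C           B
  init          1.029      0.7229
  Δ            0.3547     -0.7094
  eq            1.384     0.01354
  solve Keq expr → x = -0.3547; check Q = 1.3240e-04
Then change container volume by factor 1.25 (V_new/V_old).
Step 2:
                    C           B
  init          1.107     0.01083
  Δ       -6.3730e-04    0.001275
  eq            1.106      0.0121
  solve Keq expr → x = 6.3730e-04; check Q = 1.3240e-04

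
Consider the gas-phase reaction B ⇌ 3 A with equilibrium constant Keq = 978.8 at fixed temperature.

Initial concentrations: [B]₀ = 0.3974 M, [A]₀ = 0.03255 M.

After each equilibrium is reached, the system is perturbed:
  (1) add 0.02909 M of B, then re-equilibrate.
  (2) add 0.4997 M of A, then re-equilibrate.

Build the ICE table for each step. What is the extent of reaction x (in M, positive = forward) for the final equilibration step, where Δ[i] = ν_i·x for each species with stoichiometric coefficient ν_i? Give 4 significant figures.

Q₀ = 8.6781e-05 vs Keq = 978.8 ⇒ Q<K, forward
Step 1:
                   B          A
  Initial     0.3974    0.03255
  Change     -0.3955      1.187
  Equil     0.001852      1.219
  solve Keq expr → x = 0.3955; check Q = 978.8
Then add 0.02909 M of B.
Step 2:
                   B          A
  Initial    0.03094      1.219
  Change    -0.02867    0.08601
  Equil     0.002272      1.305
  solve Keq expr → x = 0.02867; check Q = 978.8
Then add 0.4997 M of A.
Step 3:
                   B          A
  Initial   0.002272      1.805
  Change    0.003627   -0.01088
  Equil     0.005899      1.794
  solve Keq expr → x = -0.003627; check Q = 978.8

x = -0.003627 M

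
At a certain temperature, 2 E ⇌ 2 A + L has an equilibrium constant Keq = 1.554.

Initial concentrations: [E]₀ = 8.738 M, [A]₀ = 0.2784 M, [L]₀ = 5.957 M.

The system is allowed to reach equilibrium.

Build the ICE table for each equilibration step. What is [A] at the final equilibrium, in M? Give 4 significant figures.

Q₀ = 0.006047 vs Keq = 1.554 ⇒ Q<K, forward
Step 1:
                   E          A          L
  init         8.738     0.2784      5.957
  Δ           -2.576      2.576      1.288
  eq           6.162      2.854      7.245
  solve Keq expr → x = 1.288; check Q = 1.554

[A]_eq = 2.854 M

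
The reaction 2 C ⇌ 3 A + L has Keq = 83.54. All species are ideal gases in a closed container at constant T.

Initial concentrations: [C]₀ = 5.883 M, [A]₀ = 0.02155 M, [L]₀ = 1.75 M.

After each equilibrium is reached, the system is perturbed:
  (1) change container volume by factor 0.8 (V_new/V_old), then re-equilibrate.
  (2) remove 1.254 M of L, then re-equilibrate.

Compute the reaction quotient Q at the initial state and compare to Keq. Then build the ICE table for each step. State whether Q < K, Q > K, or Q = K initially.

Q₀ = 5.0604e-07; Q < K (proceeds forward)

Q₀ = 5.0604e-07 vs Keq = 83.54 ⇒ Q<K, forward
Step 1:
                   C          A          L
  Initial      5.883    0.02155       1.75
  Change      -3.458      5.186      1.729
  Equil        2.425      5.208      3.479
  solve Keq expr → x = 1.729; check Q = 83.54
Then change container volume by factor 0.8 (V_new/V_old).
Step 2:
                   C          A          L
  Initial      3.032       6.51      4.349
  Change      0.3052    -0.4578    -0.1526
  Equil        3.337      6.052      4.196
  solve Keq expr → x = -0.1526; check Q = 83.54
Then remove 1.254 M of L.
Step 3:
                   C          A          L
  Initial      3.337      6.052      2.942
  Change      -0.235     0.3525     0.1175
  Equil        3.102      6.405      3.059
  solve Keq expr → x = 0.1175; check Q = 83.54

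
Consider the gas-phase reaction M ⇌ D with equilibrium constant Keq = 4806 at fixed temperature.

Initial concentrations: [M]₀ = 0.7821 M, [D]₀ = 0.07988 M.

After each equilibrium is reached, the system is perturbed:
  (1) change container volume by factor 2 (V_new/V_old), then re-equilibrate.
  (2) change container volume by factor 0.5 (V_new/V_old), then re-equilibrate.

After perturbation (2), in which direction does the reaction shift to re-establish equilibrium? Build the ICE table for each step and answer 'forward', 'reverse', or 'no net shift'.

Direction: no net shift

Q₀ = 0.1021 vs Keq = 4806 ⇒ Q<K, forward
Step 1:
                  M         D
  Initial    0.7821   0.07988
  Change    -0.7819    0.7819
  Equil   1.7932e-04    0.8618
  solve Keq expr → x = 0.7819; check Q = 4806
Then change container volume by factor 2 (V_new/V_old).
Step 2:
                  M         D
  Initial 8.9659e-05    0.4309
  Change          0         0
  Equil   8.9659e-05    0.4309
  solve Keq expr → x = 0; check Q = 4806
Then change container volume by factor 0.5 (V_new/V_old).
Step 3:
                  M         D
  Initial 1.7932e-04    0.8618
  Change          0         0
  Equil   1.7932e-04    0.8618
  solve Keq expr → x = 0; check Q = 4806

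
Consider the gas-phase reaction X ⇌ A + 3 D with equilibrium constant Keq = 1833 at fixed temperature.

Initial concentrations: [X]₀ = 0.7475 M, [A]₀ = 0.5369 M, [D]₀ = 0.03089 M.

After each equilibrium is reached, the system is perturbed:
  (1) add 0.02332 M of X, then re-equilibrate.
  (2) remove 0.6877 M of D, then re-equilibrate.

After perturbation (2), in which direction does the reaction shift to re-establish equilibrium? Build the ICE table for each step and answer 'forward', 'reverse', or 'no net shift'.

Q₀ = 2.1171e-05 vs Keq = 1833 ⇒ Q<K, forward
Step 1:
                    X           A           D
  Initial      0.7475      0.5369     0.03089
  Change      -0.7396      0.7396       2.219
  Equil      0.007928       1.276        2.25
  solve Keq expr → x = 0.7396; check Q = 1833
Then add 0.02332 M of X.
Step 2:
                    X           A           D
  Initial     0.03125       1.276        2.25
  Change     -0.02243     0.02243      0.0673
  Equil      0.008813       1.299       2.317
  solve Keq expr → x = 0.02243; check Q = 1833
Then remove 0.6877 M of D.
Step 3:
                    X           A           D
  Initial    0.008813       1.299       1.629
  Change    -0.005639    0.005639     0.01692
  Equil      0.003175       1.305       1.646
  solve Keq expr → x = 0.005639; check Q = 1833

Direction: forward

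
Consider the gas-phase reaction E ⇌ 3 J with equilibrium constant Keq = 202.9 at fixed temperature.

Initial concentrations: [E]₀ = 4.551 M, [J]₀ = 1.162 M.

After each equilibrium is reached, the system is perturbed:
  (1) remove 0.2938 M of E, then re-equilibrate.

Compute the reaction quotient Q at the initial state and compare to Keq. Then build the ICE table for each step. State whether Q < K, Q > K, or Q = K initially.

Q₀ = 0.3448; Q < K (proceeds forward)

Q₀ = 0.3448 vs Keq = 202.9 ⇒ Q<K, forward
Step 1:
                   E          J
  init         4.551      1.162
  Δ           -2.213      6.638
  eq           2.338        7.8
  solve Keq expr → x = 2.213; check Q = 202.9
Then remove 0.2938 M of E.
Step 2:
                   E          J
  init         2.045        7.8
  Δ          0.08127    -0.2438
  eq           2.126      7.556
  solve Keq expr → x = -0.08127; check Q = 202.9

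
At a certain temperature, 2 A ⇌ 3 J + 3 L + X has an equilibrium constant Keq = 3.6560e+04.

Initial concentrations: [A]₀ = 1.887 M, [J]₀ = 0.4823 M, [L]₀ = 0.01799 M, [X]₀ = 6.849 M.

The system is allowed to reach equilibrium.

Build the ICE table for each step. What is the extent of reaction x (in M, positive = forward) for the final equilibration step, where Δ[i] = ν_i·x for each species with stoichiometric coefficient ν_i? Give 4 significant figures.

x = 0.8071 M

Q₀ = 1.2564e-06 vs Keq = 3.6560e+04 ⇒ Q<K, forward
Step 1:
                    A           J           L           X
  init          1.887      0.4823     0.01799       6.849
  Δ            -1.614       2.421       2.421      0.8071
  eq           0.2728       2.904       2.439       7.656
  solve Keq expr → x = 0.8071; check Q = 3.6560e+04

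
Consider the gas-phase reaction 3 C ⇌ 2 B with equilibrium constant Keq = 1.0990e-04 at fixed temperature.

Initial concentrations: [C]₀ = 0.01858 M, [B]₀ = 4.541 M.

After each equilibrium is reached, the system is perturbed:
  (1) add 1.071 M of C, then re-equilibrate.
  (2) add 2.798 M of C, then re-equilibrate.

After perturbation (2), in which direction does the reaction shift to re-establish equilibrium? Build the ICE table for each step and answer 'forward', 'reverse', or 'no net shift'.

Q₀ = 3.2149e+06 vs Keq = 1.0990e-04 ⇒ Q>K, reverse
Step 1:
                    C           B
  Initial     0.01858       4.541
  Change        6.547      -4.365
  Equil         6.566      0.1764
  solve Keq expr → x = -2.182; check Q = 1.0990e-04
Then add 1.071 M of C.
Step 2:
                    C           B
  Initial       7.637      0.1764
  Change     -0.06319     0.04213
  Equil         7.573      0.2185
  solve Keq expr → x = 0.02106; check Q = 1.0990e-04
Then add 2.798 M of C.
Step 3:
                    C           B
  Initial       10.37      0.2185
  Change      -0.1836      0.1224
  Equil         10.19      0.3409
  solve Keq expr → x = 0.0612; check Q = 1.0990e-04

Direction: forward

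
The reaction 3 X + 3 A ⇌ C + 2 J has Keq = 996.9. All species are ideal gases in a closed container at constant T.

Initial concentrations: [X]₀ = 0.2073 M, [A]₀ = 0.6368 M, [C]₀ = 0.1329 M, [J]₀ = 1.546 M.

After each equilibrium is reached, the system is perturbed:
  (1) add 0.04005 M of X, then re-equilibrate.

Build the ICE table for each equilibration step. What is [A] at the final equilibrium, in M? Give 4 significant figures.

[A]_eq = 0.5323 M

Q₀ = 138.1 vs Keq = 996.9 ⇒ Q<K, forward
Step 1:
                    X           A           C           J
  Initial      0.2073      0.6368      0.1329       1.546
  Change     -0.07557    -0.07557     0.02519     0.05038
  Equil        0.1317      0.5612      0.1581       1.596
  solve Keq expr → x = 0.02519; check Q = 996.9
Then add 0.04005 M of X.
Step 2:
                    X           A           C           J
  Initial      0.1718      0.5612      0.1581       1.596
  Change     -0.02897    -0.02897    0.009656     0.01931
  Equil        0.1428      0.5323      0.1677       1.616
  solve Keq expr → x = 0.009656; check Q = 996.9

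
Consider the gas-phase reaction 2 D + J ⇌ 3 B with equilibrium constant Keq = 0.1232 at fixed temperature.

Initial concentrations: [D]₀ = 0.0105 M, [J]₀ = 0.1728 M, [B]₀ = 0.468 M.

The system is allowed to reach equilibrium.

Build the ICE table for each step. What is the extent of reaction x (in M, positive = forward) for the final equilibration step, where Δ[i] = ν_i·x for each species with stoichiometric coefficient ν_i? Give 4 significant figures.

x = -0.1139 M

Q₀ = 5380 vs Keq = 0.1232 ⇒ Q>K, reverse
Step 1:
                  D         J         B
  Initial    0.0105    0.1728     0.468
  Change     0.2279    0.1139   -0.3418
  Equil      0.2384    0.2867    0.1262
  solve Keq expr → x = -0.1139; check Q = 0.1232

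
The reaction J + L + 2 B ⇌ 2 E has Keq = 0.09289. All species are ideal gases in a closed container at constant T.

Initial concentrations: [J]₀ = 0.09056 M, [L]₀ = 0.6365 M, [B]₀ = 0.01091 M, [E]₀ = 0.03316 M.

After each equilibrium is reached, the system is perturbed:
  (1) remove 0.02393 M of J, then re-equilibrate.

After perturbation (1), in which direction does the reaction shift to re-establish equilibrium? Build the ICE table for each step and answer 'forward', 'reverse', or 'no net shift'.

Direction: reverse

Q₀ = 160.3 vs Keq = 0.09289 ⇒ Q>K, reverse
Step 1:
                    J           L           B           E
  I           0.09056      0.6365     0.01091     0.03316
  C           0.01495     0.01495      0.0299     -0.0299
  E            0.1055      0.6514     0.04081    0.003261
  solve Keq expr → x = -0.01495; check Q = 0.09289
Then remove 0.02393 M of J.
Step 2:
                    J           L           B           E
  I           0.08158      0.6514     0.04081    0.003261
  C        1.8215e-04  1.8215e-04  3.6430e-04 -3.6430e-04
  E           0.08176      0.6516     0.04117    0.002897
  solve Keq expr → x = -1.8215e-04; check Q = 0.09289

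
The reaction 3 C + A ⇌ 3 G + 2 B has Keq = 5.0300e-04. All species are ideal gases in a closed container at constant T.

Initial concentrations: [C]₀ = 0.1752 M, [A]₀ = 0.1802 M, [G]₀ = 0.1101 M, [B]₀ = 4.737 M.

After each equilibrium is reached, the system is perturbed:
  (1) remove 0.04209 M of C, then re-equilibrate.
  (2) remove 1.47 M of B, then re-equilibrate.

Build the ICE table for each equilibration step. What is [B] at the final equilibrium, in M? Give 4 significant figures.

[B]_eq = 3.197 M

Q₀ = 30.9 vs Keq = 5.0300e-04 ⇒ Q>K, reverse
Step 1:
                  C         A         G         B
  init       0.1752    0.1802    0.1101     4.737
  Δ          0.1053    0.0351   -0.1053  -0.07021
  eq         0.2805    0.2153  0.004788     4.667
  solve Keq expr → x = -0.0351; check Q = 5.0300e-04
Then remove 0.04209 M of C.
Step 2:
                  C         A         G         B
  init       0.2384    0.2153  0.004788     4.667
  Δ       7.0463e-04 2.3488e-04 -7.0463e-04 -4.6975e-04
  eq         0.2391    0.2155  0.004083     4.666
  solve Keq expr → x = -2.3488e-04; check Q = 5.0300e-04
Then remove 1.47 M of B.
Step 3:
                  C         A         G         B
  init       0.2391    0.2155  0.004083     3.196
  Δ       -0.001143 -3.8084e-04  0.001143 7.6169e-04
  eq          0.238    0.2152  0.005226     3.197
  solve Keq expr → x = 3.8084e-04; check Q = 5.0300e-04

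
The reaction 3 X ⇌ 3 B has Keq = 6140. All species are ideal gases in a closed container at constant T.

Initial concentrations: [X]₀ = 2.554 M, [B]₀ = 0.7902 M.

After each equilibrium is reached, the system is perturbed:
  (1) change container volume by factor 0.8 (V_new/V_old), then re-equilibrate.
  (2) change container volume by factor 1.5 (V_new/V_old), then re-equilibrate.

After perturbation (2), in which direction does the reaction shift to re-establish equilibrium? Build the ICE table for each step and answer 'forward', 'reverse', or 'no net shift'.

Direction: no net shift

Q₀ = 0.02962 vs Keq = 6140 ⇒ Q<K, forward
Step 1:
                  X         B
  I           2.554    0.7902
  C          -2.381     2.381
  E          0.1732     3.171
  solve Keq expr → x = 0.7936; check Q = 6140
Then change container volume by factor 0.8 (V_new/V_old).
Step 2:
                  X         B
  I          0.2165     3.964
  C               0         0
  E          0.2165     3.964
  solve Keq expr → x = 0; check Q = 6140
Then change container volume by factor 1.5 (V_new/V_old).
Step 3:
                  X         B
  I          0.1443     2.643
  C               0         0
  E          0.1443     2.643
  solve Keq expr → x = 0; check Q = 6140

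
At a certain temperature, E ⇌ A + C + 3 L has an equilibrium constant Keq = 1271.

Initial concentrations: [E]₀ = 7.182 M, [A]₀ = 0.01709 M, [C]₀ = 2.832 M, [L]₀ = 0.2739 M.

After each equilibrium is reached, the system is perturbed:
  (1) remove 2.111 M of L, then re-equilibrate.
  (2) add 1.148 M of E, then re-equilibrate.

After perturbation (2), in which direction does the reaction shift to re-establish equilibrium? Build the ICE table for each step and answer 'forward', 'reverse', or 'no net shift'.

Q₀ = 1.3847e-04 vs Keq = 1271 ⇒ Q<K, forward
Step 1:
                    E           A           C           L
  Initial       7.182     0.01709       2.832      0.2739
  Change       -2.471       2.471       2.471       7.412
  Equil         4.711       2.488       5.303       7.686
  solve Keq expr → x = 2.471; check Q = 1271
Then remove 2.111 M of L.
Step 2:
                    E           A           C           L
  Initial       4.711       2.488       5.303       5.575
  Change      -0.4328      0.4328      0.4328       1.298
  Equil         4.279        2.92       5.735       6.873
  solve Keq expr → x = 0.4328; check Q = 1271
Then add 1.148 M of E.
Step 3:
                    E           A           C           L
  Initial       5.427        2.92       5.735       6.873
  Change      -0.1206      0.1206      0.1206      0.3618
  Equil         5.306       3.041       5.856       7.235
  solve Keq expr → x = 0.1206; check Q = 1271

Direction: forward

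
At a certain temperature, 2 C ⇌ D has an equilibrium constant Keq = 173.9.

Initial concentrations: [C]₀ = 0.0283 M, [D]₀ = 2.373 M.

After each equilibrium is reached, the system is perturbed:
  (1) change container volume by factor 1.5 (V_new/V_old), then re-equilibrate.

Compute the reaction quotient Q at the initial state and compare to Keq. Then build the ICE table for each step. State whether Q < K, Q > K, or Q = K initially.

Q₀ = 2963; Q > K (proceeds reverse)

Q₀ = 2963 vs Keq = 173.9 ⇒ Q>K, reverse
Step 1:
                  C         D
  I          0.0283     2.373
  C         0.08743  -0.04372
  E          0.1157     2.329
  solve Keq expr → x = -0.04372; check Q = 173.9
Then change container volume by factor 1.5 (V_new/V_old).
Step 2:
                  C         D
  I         0.07716     1.553
  C         0.01708  -0.00854
  E         0.09424     1.544
  solve Keq expr → x = -0.00854; check Q = 173.9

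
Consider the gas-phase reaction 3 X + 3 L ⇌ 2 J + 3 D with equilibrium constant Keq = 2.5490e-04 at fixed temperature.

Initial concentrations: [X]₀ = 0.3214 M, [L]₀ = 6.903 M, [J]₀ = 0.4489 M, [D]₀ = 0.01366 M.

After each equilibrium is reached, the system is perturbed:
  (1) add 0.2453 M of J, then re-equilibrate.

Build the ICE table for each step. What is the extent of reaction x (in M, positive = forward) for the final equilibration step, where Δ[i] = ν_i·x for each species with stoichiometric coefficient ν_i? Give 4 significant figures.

Q₀ = 4.7033e-08 vs Keq = 2.5490e-04 ⇒ Q<K, forward
Step 1:
                  X         L         J         D
  Initial    0.3214     6.903    0.4489   0.01366
  Change    -0.1193   -0.1193   0.07955    0.1193
  Equil      0.2021     6.784    0.5284     0.133
  solve Keq expr → x = 0.03977; check Q = 2.5490e-04
Then add 0.2453 M of J.
Step 2:
                  X         L         J         D
  Initial    0.2021     6.784    0.7737     0.133
  Change    0.01874   0.01874  -0.01249  -0.01874
  Equil      0.2208     6.802    0.7613    0.1142
  solve Keq expr → x = -0.006247; check Q = 2.5490e-04

x = -0.006247 M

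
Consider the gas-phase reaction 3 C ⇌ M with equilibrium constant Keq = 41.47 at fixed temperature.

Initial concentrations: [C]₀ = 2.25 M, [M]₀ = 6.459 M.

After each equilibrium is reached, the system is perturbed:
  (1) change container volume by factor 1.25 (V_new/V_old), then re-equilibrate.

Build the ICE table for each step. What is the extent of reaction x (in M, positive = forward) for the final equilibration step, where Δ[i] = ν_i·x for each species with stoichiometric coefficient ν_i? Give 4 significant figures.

Q₀ = 0.567 vs Keq = 41.47 ⇒ Q<K, forward
Step 1:
                    C           M
  Initial        2.25       6.459
  Change       -1.697      0.5656
  Equil        0.5533       7.025
  solve Keq expr → x = 0.5656; check Q = 41.47
Then change container volume by factor 1.25 (V_new/V_old).
Step 2:
                    C           M
  Initial      0.4426        5.62
  Change      0.07028    -0.02343
  Equil        0.5129       5.596
  solve Keq expr → x = -0.02343; check Q = 41.47

x = -0.02343 M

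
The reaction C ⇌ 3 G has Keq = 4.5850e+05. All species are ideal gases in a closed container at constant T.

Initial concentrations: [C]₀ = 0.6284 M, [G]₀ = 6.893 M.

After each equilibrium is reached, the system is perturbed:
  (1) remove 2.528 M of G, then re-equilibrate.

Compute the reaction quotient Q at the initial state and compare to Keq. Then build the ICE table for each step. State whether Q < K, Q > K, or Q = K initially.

Q₀ = 521.2; Q < K (proceeds forward)

Q₀ = 521.2 vs Keq = 4.5850e+05 ⇒ Q<K, forward
Step 1:
                    C           G
  init         0.6284       6.893
  Δ           -0.6269       1.881
  eq         0.001473       8.774
  solve Keq expr → x = 0.6269; check Q = 4.5850e+05
Then remove 2.528 M of G.
Step 2:
                    C           G
  init       0.001473       6.246
  Δ       -9.4094e-04    0.002823
  eq       5.3212e-04       6.249
  solve Keq expr → x = 9.4094e-04; check Q = 4.5850e+05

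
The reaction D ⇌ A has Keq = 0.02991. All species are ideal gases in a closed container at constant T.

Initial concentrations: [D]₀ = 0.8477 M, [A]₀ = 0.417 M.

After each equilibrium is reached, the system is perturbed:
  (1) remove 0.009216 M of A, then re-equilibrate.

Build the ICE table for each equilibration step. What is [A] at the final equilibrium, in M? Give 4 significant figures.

Q₀ = 0.4919 vs Keq = 0.02991 ⇒ Q>K, reverse
Step 1:
                    D           A
  I            0.8477       0.417
  C            0.3803     -0.3803
  E             1.228     0.03673
  solve Keq expr → x = -0.3803; check Q = 0.02991
Then remove 0.009216 M of A.
Step 2:
                    D           A
  I             1.228     0.02751
  C         -0.008948    0.008948
  E             1.219     0.03646
  solve Keq expr → x = 0.008948; check Q = 0.02991

[A]_eq = 0.03646 M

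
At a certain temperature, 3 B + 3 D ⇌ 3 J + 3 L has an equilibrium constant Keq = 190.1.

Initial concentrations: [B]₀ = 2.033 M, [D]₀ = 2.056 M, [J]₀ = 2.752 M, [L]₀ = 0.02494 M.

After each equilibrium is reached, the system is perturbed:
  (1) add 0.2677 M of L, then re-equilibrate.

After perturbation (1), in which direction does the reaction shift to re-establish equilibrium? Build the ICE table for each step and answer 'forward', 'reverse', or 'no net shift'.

Direction: reverse

Q₀ = 4.4274e-06 vs Keq = 190.1 ⇒ Q<K, forward
Step 1:
                  B         D         J         L
  init        2.033     2.056     2.752   0.02494
  Δ          -1.151    -1.151     1.151     1.151
  eq          0.882     0.905     3.903     1.176
  solve Keq expr → x = 0.3837; check Q = 190.1
Then add 0.2677 M of L.
Step 2:
                  B         D         J         L
  init        0.882     0.905     3.903     1.444
  Δ         0.06558   0.06558  -0.06558  -0.06558
  eq         0.9476    0.9706     3.837     1.378
  solve Keq expr → x = -0.02186; check Q = 190.1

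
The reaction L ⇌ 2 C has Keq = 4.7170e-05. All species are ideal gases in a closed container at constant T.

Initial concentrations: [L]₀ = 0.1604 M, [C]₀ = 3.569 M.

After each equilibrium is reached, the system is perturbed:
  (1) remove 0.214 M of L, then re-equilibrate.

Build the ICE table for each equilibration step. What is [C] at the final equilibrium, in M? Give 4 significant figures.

[C]_eq = 0.009024 M

Q₀ = 79.41 vs Keq = 4.7170e-05 ⇒ Q>K, reverse
Step 1:
                    L           C
  I            0.1604       3.569
  C              1.78      -3.559
  E              1.94    0.009566
  solve Keq expr → x = -1.78; check Q = 4.7170e-05
Then remove 0.214 M of L.
Step 2:
                    L           C
  I             1.726    0.009566
  C        2.7115e-04 -5.4230e-04
  E             1.726    0.009024
  solve Keq expr → x = -2.7115e-04; check Q = 4.7170e-05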